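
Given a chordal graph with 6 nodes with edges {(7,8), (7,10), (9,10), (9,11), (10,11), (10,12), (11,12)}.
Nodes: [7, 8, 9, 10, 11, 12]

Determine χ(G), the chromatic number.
Clique number ω(G) = 3 (lower bound: χ ≥ ω).
The clique on [9, 10, 11] has size 3, forcing χ ≥ 3, and the coloring below uses 3 colors, so χ(G) = 3.
A valid 3-coloring: color 1: [8, 10]; color 2: [7, 11]; color 3: [9, 12].

χ(G) = 3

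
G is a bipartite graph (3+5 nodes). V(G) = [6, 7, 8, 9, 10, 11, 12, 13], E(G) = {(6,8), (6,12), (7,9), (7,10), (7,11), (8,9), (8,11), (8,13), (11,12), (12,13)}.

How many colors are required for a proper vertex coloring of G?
Clique number ω(G) = 2 (lower bound: χ ≥ ω).
The graph is bipartite (no odd cycle), so 2 colors suffice: χ(G) = 2.
A valid 2-coloring: color 1: [7, 8, 12]; color 2: [6, 9, 10, 11, 13].

χ(G) = 2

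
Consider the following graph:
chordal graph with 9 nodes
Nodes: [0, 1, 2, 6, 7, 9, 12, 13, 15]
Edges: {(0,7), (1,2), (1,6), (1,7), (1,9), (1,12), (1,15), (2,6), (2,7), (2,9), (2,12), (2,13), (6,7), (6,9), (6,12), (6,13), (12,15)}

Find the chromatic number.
Clique number ω(G) = 4 (lower bound: χ ≥ ω).
The clique on [1, 2, 6, 9] has size 4, forcing χ ≥ 4, and the coloring below uses 4 colors, so χ(G) = 4.
A valid 4-coloring: color 1: [0, 6, 15]; color 2: [2]; color 3: [1, 13]; color 4: [7, 9, 12].

χ(G) = 4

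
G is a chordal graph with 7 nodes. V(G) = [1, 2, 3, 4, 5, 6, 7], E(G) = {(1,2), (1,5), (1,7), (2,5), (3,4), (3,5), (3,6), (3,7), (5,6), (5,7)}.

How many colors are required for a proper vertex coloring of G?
Clique number ω(G) = 3 (lower bound: χ ≥ ω).
The clique on [1, 2, 5] has size 3, forcing χ ≥ 3, and the coloring below uses 3 colors, so χ(G) = 3.
A valid 3-coloring: color 1: [4, 5]; color 2: [1, 3]; color 3: [2, 6, 7].

χ(G) = 3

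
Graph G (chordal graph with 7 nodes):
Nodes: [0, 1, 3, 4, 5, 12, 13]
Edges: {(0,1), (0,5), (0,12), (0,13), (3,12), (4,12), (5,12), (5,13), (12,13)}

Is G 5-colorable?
Yes, G is 5-colorable

A valid 5-coloring: color 1: [1, 12]; color 2: [0, 3, 4]; color 3: [5]; color 4: [13].
(χ(G) = 4 ≤ 5.)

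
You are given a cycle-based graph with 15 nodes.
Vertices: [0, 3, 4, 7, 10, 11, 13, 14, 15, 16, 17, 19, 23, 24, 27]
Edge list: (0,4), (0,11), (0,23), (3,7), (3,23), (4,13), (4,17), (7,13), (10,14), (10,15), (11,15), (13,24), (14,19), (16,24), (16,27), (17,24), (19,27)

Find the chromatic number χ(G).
χ(G) = 3

Clique number ω(G) = 2 (lower bound: χ ≥ ω).
Odd cycle [27, 16, 24, 13, 7, 3, 23, 0, 11, 15, 10, 14, 19] needs 3 colors (χ ≥ 3).
The coloring below uses 3 colors, so χ(G) = 3.
A valid 3-coloring: color 1: [4, 7, 11, 14, 23, 24, 27]; color 2: [0, 3, 13, 15, 16, 17, 19]; color 3: [10].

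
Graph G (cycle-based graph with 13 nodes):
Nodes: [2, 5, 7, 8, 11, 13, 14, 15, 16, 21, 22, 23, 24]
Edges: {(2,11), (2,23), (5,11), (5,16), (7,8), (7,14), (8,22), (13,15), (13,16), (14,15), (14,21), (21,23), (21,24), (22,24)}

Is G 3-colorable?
A valid 3-coloring: color 1: [8, 11, 14, 16, 23, 24]; color 2: [2, 5, 7, 13, 21, 22]; color 3: [15].
(χ(G) = 3 ≤ 3.)

Yes, G is 3-colorable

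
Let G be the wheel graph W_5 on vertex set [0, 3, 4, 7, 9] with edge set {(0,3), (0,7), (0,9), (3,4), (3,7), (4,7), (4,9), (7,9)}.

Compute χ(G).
χ(G) = 3

Clique number ω(G) = 3 (lower bound: χ ≥ ω).
The clique on [0, 7, 9] has size 3, forcing χ ≥ 3, and the coloring below uses 3 colors, so χ(G) = 3.
A valid 3-coloring: color 1: [7]; color 2: [3, 9]; color 3: [0, 4].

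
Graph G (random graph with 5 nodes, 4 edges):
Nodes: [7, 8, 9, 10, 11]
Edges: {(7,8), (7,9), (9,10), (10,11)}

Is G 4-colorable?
A valid 4-coloring: color 1: [7, 10]; color 2: [8, 9, 11].
(χ(G) = 2 ≤ 4.)

Yes, G is 4-colorable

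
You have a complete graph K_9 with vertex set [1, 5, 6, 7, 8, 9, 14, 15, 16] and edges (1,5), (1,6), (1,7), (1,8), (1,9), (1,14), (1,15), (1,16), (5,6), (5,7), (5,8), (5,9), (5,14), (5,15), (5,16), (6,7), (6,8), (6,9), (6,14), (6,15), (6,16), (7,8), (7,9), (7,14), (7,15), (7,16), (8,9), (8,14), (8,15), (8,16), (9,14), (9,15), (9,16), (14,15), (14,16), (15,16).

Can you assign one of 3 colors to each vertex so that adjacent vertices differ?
The clique on vertices [1, 5, 6, 7, 8, 9, 14, 15, 16] has size 9 > 3, so it alone needs 9 colors.

No, G is not 3-colorable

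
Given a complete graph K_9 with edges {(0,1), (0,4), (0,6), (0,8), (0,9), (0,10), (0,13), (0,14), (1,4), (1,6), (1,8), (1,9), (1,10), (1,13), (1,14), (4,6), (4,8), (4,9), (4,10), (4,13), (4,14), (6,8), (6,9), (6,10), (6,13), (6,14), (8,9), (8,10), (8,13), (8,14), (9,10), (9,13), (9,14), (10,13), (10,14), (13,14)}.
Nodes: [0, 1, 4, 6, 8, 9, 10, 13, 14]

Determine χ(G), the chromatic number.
Clique number ω(G) = 9 (lower bound: χ ≥ ω).
The clique on [0, 1, 4, 6, 8, 9, 10, 13, 14] has size 9, forcing χ ≥ 9, and the coloring below uses 9 colors, so χ(G) = 9.
A valid 9-coloring: color 1: [13]; color 2: [0]; color 3: [4]; color 4: [10]; color 5: [8]; color 6: [9]; color 7: [14]; color 8: [1]; color 9: [6].

χ(G) = 9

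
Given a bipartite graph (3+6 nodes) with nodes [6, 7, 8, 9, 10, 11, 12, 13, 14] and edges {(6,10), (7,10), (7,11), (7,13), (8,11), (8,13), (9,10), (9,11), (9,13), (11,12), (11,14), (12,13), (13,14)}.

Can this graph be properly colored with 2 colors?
Yes, G is 2-colorable

A valid 2-coloring: color 1: [10, 11, 13]; color 2: [6, 7, 8, 9, 12, 14].
(χ(G) = 2 ≤ 2.)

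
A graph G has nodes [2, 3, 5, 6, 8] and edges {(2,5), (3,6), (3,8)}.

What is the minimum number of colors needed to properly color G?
Clique number ω(G) = 2 (lower bound: χ ≥ ω).
The graph is bipartite (no odd cycle), so 2 colors suffice: χ(G) = 2.
A valid 2-coloring: color 1: [2, 3]; color 2: [5, 6, 8].

χ(G) = 2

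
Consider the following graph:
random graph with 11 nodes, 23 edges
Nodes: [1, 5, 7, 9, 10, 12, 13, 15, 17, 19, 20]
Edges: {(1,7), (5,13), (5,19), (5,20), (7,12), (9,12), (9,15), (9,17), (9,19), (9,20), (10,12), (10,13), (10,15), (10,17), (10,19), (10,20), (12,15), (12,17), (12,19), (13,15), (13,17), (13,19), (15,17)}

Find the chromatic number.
Clique number ω(G) = 4 (lower bound: χ ≥ ω).
The clique on [9, 12, 15, 17] has size 4, forcing χ ≥ 4, and the coloring below uses 4 colors, so χ(G) = 4.
A valid 4-coloring: color 1: [1, 12, 13, 20]; color 2: [5, 7, 9, 10]; color 3: [17, 19]; color 4: [15].

χ(G) = 4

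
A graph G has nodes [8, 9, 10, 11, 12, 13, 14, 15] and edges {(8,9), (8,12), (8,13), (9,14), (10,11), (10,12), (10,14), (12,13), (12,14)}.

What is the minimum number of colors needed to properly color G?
Clique number ω(G) = 3 (lower bound: χ ≥ ω).
The clique on [8, 12, 13] has size 3, forcing χ ≥ 3, and the coloring below uses 3 colors, so χ(G) = 3.
A valid 3-coloring: color 1: [9, 11, 12, 15]; color 2: [8, 14]; color 3: [10, 13].

χ(G) = 3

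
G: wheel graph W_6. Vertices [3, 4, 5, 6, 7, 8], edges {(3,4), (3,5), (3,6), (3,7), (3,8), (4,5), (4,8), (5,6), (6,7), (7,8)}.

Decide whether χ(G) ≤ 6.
Yes, G is 6-colorable

A valid 6-coloring: color 1: [3]; color 2: [4, 7]; color 3: [6, 8]; color 4: [5].
(χ(G) = 4 ≤ 6.)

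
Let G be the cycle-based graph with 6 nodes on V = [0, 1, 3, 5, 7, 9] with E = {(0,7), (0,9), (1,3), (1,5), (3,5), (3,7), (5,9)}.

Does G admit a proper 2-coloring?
The clique on vertices [1, 3, 5] has size 3 > 2, so it alone needs 3 colors.

No, G is not 2-colorable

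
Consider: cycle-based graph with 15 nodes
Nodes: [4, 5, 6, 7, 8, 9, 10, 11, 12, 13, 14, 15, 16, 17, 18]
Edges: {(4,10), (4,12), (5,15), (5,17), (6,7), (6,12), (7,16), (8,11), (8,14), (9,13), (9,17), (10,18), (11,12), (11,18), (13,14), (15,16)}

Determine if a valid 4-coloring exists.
Yes, G is 4-colorable

A valid 4-coloring: color 1: [7, 8, 10, 12, 13, 15, 17]; color 2: [4, 5, 6, 9, 11, 14, 16]; color 3: [18].
(χ(G) = 3 ≤ 4.)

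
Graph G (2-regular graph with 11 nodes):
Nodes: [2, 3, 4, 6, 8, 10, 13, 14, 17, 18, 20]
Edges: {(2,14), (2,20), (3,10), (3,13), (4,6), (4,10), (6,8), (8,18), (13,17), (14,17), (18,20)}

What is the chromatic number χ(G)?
χ(G) = 3

Clique number ω(G) = 2 (lower bound: χ ≥ ω).
Odd cycle [13, 3, 10, 4, 6, 8, 18, 20, 2, 14, 17] needs 3 colors (χ ≥ 3).
The coloring below uses 3 colors, so χ(G) = 3.
A valid 3-coloring: color 1: [4, 8, 13, 14, 20]; color 2: [2, 6, 10, 17, 18]; color 3: [3].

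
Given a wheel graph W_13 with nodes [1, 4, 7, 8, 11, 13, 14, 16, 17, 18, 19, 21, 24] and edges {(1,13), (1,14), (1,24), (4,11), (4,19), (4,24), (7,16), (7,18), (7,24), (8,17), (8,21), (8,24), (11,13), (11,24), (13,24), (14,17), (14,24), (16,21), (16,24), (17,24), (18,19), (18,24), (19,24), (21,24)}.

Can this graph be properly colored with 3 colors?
A valid 3-coloring: color 1: [24]; color 2: [4, 8, 13, 14, 16, 18]; color 3: [1, 7, 11, 17, 19, 21].
(χ(G) = 3 ≤ 3.)

Yes, G is 3-colorable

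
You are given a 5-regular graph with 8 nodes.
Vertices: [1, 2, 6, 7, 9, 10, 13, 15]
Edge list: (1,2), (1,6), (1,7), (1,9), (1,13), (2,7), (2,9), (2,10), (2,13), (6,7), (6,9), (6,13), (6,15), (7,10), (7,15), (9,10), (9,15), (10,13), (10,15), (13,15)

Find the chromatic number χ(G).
χ(G) = 4

Clique number ω(G) = 3 (lower bound: χ ≥ ω).
Odd cycle [2, 1, 6, 15, 10] needs 3 colors (χ ≥ 3).
Vertex 7 is adjacent to every vertex of [1, 2, 6, 10, 15], which already need 3 colors among themselves, so 7 needs a new color (χ ≥ 4).
The coloring below uses 4 colors, so χ(G) = 4.
A valid 4-coloring: color 1: [2, 15]; color 2: [7, 9, 13]; color 3: [6, 10]; color 4: [1].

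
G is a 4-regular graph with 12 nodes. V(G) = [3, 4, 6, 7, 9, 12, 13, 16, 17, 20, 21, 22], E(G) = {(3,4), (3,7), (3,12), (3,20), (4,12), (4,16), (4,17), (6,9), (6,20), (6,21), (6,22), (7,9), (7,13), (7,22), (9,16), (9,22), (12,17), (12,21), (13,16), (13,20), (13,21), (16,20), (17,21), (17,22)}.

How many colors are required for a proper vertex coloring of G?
χ(G) = 3

Clique number ω(G) = 3 (lower bound: χ ≥ ω).
The clique on [3, 4, 12] has size 3, forcing χ ≥ 3, and the coloring below uses 3 colors, so χ(G) = 3.
A valid 3-coloring: color 1: [4, 20, 21, 22]; color 2: [3, 9, 13, 17]; color 3: [6, 7, 12, 16].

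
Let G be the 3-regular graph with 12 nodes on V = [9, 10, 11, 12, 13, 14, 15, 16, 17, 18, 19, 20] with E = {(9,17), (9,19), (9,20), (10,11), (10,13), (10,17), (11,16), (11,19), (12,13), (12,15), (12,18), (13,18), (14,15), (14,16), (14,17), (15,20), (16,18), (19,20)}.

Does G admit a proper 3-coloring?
Yes, G is 3-colorable

A valid 3-coloring: color 1: [9, 11, 15, 18]; color 2: [10, 12, 14, 19]; color 3: [13, 16, 17, 20].
(χ(G) = 3 ≤ 3.)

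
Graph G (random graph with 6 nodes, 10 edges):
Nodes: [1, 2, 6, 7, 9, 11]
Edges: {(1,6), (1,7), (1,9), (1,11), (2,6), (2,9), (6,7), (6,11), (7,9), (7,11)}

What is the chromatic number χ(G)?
Clique number ω(G) = 4 (lower bound: χ ≥ ω).
The clique on [1, 6, 7, 11] has size 4, forcing χ ≥ 4, and the coloring below uses 4 colors, so χ(G) = 4.
A valid 4-coloring: color 1: [2, 7]; color 2: [6, 9]; color 3: [1]; color 4: [11].

χ(G) = 4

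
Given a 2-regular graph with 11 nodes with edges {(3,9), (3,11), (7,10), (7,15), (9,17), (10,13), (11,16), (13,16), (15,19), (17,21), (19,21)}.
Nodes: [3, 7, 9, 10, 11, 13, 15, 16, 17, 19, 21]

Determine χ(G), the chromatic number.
χ(G) = 3

Clique number ω(G) = 2 (lower bound: χ ≥ ω).
Odd cycle [19, 15, 7, 10, 13, 16, 11, 3, 9, 17, 21] needs 3 colors (χ ≥ 3).
The coloring below uses 3 colors, so χ(G) = 3.
A valid 3-coloring: color 1: [7, 11, 13, 17, 19]; color 2: [3, 10, 15, 16, 21]; color 3: [9].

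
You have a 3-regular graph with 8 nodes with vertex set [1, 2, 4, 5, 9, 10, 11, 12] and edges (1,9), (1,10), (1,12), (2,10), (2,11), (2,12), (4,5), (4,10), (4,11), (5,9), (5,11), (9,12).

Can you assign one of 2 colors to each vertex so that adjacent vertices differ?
The clique on vertices [1, 9, 12] has size 3 > 2, so it alone needs 3 colors.

No, G is not 2-colorable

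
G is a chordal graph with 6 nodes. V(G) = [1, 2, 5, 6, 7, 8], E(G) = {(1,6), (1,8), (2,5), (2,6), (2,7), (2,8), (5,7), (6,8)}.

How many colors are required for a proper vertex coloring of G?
χ(G) = 3

Clique number ω(G) = 3 (lower bound: χ ≥ ω).
The clique on [1, 6, 8] has size 3, forcing χ ≥ 3, and the coloring below uses 3 colors, so χ(G) = 3.
A valid 3-coloring: color 1: [1, 2]; color 2: [5, 8]; color 3: [6, 7].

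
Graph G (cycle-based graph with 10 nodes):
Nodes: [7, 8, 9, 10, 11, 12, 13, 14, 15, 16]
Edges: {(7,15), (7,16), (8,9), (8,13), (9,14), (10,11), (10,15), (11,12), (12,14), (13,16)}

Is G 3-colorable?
Yes, G is 3-colorable

A valid 3-coloring: color 1: [8, 11, 14, 15, 16]; color 2: [7, 9, 10, 12, 13].
(χ(G) = 2 ≤ 3.)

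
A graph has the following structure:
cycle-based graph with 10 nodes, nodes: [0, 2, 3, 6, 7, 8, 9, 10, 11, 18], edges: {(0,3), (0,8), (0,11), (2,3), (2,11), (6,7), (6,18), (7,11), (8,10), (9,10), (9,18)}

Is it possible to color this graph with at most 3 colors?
Yes, G is 3-colorable

A valid 3-coloring: color 1: [0, 2, 7, 10, 18]; color 2: [3, 6, 8, 9, 11].
(χ(G) = 2 ≤ 3.)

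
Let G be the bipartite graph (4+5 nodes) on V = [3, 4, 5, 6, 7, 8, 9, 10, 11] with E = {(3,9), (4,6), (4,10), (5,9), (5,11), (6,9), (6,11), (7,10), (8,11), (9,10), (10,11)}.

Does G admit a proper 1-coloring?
Edge (4,10) forces its endpoints to differ, so 1 color is not enough.

No, G is not 1-colorable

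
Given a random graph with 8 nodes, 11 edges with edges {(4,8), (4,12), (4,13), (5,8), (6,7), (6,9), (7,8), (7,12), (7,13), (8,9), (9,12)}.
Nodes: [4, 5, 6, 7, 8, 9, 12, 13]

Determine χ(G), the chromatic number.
Clique number ω(G) = 2 (lower bound: χ ≥ ω).
The graph is bipartite (no odd cycle), so 2 colors suffice: χ(G) = 2.
A valid 2-coloring: color 1: [6, 8, 12, 13]; color 2: [4, 5, 7, 9].

χ(G) = 2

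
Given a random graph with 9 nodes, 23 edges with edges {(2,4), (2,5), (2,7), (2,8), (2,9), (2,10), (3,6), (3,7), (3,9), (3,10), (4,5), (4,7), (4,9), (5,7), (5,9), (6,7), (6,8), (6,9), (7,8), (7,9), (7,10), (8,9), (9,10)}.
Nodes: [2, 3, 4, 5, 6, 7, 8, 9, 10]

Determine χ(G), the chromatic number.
χ(G) = 5

Clique number ω(G) = 5 (lower bound: χ ≥ ω).
The clique on [2, 4, 5, 7, 9] has size 5, forcing χ ≥ 5, and the coloring below uses 5 colors, so χ(G) = 5.
A valid 5-coloring: color 1: [9]; color 2: [7]; color 3: [2, 3]; color 4: [4, 8, 10]; color 5: [5, 6].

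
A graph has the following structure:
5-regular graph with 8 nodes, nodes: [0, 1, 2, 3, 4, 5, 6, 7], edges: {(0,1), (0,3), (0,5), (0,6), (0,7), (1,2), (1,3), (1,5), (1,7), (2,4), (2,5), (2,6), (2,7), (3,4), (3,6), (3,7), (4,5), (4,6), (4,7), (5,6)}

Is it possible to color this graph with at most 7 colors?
A valid 7-coloring: color 1: [1, 4]; color 2: [0, 2]; color 3: [3, 5]; color 4: [6, 7].
(χ(G) = 4 ≤ 7.)

Yes, G is 7-colorable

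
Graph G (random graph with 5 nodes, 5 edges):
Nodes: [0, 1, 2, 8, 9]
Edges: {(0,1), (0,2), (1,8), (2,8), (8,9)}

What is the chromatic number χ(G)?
χ(G) = 2

Clique number ω(G) = 2 (lower bound: χ ≥ ω).
The graph is bipartite (no odd cycle), so 2 colors suffice: χ(G) = 2.
A valid 2-coloring: color 1: [0, 8]; color 2: [1, 2, 9].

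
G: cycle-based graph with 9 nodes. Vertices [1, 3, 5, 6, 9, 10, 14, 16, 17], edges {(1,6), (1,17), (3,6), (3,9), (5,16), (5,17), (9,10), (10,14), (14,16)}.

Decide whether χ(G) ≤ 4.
Yes, G is 4-colorable

A valid 4-coloring: color 1: [1, 3, 10, 16]; color 2: [5, 6, 9, 14]; color 3: [17].
(χ(G) = 3 ≤ 4.)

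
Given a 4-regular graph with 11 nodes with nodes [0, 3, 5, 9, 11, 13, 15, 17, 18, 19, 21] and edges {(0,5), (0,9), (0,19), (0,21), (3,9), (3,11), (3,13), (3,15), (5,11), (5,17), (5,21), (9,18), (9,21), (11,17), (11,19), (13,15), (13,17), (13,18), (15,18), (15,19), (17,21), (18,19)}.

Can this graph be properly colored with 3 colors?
A valid 3-coloring: color 1: [0, 3, 17, 18]; color 2: [11, 15, 21]; color 3: [5, 9, 13, 19].
(χ(G) = 3 ≤ 3.)

Yes, G is 3-colorable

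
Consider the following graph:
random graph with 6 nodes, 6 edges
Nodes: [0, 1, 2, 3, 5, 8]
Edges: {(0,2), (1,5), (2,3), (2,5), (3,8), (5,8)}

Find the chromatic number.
χ(G) = 2

Clique number ω(G) = 2 (lower bound: χ ≥ ω).
The graph is bipartite (no odd cycle), so 2 colors suffice: χ(G) = 2.
A valid 2-coloring: color 1: [1, 2, 8]; color 2: [0, 3, 5].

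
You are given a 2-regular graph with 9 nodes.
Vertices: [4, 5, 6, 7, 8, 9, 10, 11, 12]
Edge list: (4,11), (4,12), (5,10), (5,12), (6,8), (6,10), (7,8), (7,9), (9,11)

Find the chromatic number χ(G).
χ(G) = 3

Clique number ω(G) = 2 (lower bound: χ ≥ ω).
Odd cycle [7, 9, 11, 4, 12, 5, 10, 6, 8] needs 3 colors (χ ≥ 3).
The coloring below uses 3 colors, so χ(G) = 3.
A valid 3-coloring: color 1: [5, 6, 7, 11]; color 2: [8, 9, 10, 12]; color 3: [4].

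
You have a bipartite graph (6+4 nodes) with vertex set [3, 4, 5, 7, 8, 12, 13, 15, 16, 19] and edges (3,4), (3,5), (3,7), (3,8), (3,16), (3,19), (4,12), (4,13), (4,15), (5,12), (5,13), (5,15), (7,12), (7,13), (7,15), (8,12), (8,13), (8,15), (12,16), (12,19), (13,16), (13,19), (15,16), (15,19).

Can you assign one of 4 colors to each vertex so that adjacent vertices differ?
A valid 4-coloring: color 1: [3, 12, 13, 15]; color 2: [4, 5, 7, 8, 16, 19].
(χ(G) = 2 ≤ 4.)

Yes, G is 4-colorable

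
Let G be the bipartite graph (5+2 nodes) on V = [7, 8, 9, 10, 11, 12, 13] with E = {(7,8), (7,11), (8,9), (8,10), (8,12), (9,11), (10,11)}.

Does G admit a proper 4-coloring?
A valid 4-coloring: color 1: [8, 11, 13]; color 2: [7, 9, 10, 12].
(χ(G) = 2 ≤ 4.)

Yes, G is 4-colorable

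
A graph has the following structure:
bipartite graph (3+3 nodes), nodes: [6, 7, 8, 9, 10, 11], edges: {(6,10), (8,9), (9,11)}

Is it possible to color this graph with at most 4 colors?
Yes, G is 4-colorable

A valid 4-coloring: color 1: [7, 9, 10]; color 2: [6, 8, 11].
(χ(G) = 2 ≤ 4.)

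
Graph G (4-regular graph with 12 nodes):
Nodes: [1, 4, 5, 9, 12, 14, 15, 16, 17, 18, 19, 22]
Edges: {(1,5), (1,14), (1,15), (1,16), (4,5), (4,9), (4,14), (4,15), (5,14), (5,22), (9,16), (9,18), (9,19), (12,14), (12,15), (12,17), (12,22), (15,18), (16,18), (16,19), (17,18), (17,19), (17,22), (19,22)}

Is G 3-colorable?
A valid 3-coloring: color 1: [9, 14, 15, 22]; color 2: [1, 4, 12, 18, 19]; color 3: [5, 16, 17].
(χ(G) = 3 ≤ 3.)

Yes, G is 3-colorable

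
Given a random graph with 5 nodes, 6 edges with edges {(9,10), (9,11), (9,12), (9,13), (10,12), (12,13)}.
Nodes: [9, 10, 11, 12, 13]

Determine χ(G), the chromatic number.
Clique number ω(G) = 3 (lower bound: χ ≥ ω).
The clique on [9, 10, 12] has size 3, forcing χ ≥ 3, and the coloring below uses 3 colors, so χ(G) = 3.
A valid 3-coloring: color 1: [9]; color 2: [11, 12]; color 3: [10, 13].

χ(G) = 3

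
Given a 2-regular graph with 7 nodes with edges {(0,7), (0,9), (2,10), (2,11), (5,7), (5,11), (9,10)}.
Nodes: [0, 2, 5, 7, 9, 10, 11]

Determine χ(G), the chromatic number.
χ(G) = 3

Clique number ω(G) = 2 (lower bound: χ ≥ ω).
Odd cycle [9, 0, 7, 5, 11, 2, 10] needs 3 colors (χ ≥ 3).
The coloring below uses 3 colors, so χ(G) = 3.
A valid 3-coloring: color 1: [2, 7, 9]; color 2: [0, 10, 11]; color 3: [5].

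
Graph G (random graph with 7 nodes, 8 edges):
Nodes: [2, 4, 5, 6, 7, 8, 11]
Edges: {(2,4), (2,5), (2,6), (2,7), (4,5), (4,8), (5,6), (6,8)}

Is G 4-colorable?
Yes, G is 4-colorable

A valid 4-coloring: color 1: [2, 8, 11]; color 2: [4, 6, 7]; color 3: [5].
(χ(G) = 3 ≤ 4.)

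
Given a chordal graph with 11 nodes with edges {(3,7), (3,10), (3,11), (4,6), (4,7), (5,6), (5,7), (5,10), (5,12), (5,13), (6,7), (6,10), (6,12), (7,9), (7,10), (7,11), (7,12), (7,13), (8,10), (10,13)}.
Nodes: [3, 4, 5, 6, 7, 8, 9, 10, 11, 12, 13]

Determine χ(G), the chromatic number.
χ(G) = 4

Clique number ω(G) = 4 (lower bound: χ ≥ ω).
The clique on [5, 7, 10, 13] has size 4, forcing χ ≥ 4, and the coloring below uses 4 colors, so χ(G) = 4.
A valid 4-coloring: color 1: [7, 8]; color 2: [4, 9, 10, 11, 12]; color 3: [3, 5]; color 4: [6, 13].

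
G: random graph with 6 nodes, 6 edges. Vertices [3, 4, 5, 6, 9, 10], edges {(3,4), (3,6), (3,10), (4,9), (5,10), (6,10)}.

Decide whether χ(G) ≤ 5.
A valid 5-coloring: color 1: [3, 5, 9]; color 2: [4, 10]; color 3: [6].
(χ(G) = 3 ≤ 5.)

Yes, G is 5-colorable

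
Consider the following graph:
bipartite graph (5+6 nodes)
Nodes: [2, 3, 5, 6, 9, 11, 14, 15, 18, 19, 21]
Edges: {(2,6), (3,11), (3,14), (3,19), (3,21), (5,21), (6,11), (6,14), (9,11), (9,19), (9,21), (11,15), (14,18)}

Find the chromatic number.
Clique number ω(G) = 2 (lower bound: χ ≥ ω).
The graph is bipartite (no odd cycle), so 2 colors suffice: χ(G) = 2.
A valid 2-coloring: color 1: [2, 11, 14, 19, 21]; color 2: [3, 5, 6, 9, 15, 18].

χ(G) = 2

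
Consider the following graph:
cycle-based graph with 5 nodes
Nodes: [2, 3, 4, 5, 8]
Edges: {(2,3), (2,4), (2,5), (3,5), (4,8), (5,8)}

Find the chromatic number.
χ(G) = 3

Clique number ω(G) = 3 (lower bound: χ ≥ ω).
The clique on [2, 3, 5] has size 3, forcing χ ≥ 3, and the coloring below uses 3 colors, so χ(G) = 3.
A valid 3-coloring: color 1: [4, 5]; color 2: [2, 8]; color 3: [3].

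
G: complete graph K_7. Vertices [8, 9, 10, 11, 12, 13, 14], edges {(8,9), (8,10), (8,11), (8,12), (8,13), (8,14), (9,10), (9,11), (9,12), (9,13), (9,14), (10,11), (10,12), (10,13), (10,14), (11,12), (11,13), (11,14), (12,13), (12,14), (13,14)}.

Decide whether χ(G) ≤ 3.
The clique on vertices [8, 9, 10, 11, 12, 13, 14] has size 7 > 3, so it alone needs 7 colors.

No, G is not 3-colorable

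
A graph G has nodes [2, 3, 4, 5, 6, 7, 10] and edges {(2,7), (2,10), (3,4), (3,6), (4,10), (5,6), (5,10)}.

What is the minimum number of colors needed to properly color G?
Clique number ω(G) = 2 (lower bound: χ ≥ ω).
Odd cycle [6, 3, 4, 10, 5] needs 3 colors (χ ≥ 3).
The coloring below uses 3 colors, so χ(G) = 3.
A valid 3-coloring: color 1: [6, 7, 10]; color 2: [2, 3, 5]; color 3: [4].

χ(G) = 3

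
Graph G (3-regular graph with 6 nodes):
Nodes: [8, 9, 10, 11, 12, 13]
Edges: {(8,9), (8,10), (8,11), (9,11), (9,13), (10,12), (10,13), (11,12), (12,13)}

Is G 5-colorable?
A valid 5-coloring: color 1: [8, 12]; color 2: [11, 13]; color 3: [9, 10].
(χ(G) = 3 ≤ 5.)

Yes, G is 5-colorable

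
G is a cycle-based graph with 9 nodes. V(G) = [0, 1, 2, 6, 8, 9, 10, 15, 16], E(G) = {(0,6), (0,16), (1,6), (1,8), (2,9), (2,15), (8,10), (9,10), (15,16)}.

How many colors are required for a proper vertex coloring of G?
Clique number ω(G) = 2 (lower bound: χ ≥ ω).
Odd cycle [16, 15, 2, 9, 10, 8, 1, 6, 0] needs 3 colors (χ ≥ 3).
The coloring below uses 3 colors, so χ(G) = 3.
A valid 3-coloring: color 1: [2, 6, 10, 16]; color 2: [0, 8, 9, 15]; color 3: [1].

χ(G) = 3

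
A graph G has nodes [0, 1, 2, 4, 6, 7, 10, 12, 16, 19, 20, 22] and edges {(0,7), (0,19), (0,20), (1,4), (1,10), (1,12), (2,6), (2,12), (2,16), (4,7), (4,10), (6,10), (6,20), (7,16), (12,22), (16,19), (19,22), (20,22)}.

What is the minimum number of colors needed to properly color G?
χ(G) = 3

Clique number ω(G) = 3 (lower bound: χ ≥ ω).
The clique on [1, 4, 10] has size 3, forcing χ ≥ 3, and the coloring below uses 3 colors, so χ(G) = 3.
A valid 3-coloring: color 1: [7, 10, 12, 19, 20]; color 2: [0, 4, 6, 16, 22]; color 3: [1, 2].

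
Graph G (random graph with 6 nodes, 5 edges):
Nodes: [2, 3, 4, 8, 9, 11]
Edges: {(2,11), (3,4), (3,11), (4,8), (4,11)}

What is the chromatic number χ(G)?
Clique number ω(G) = 3 (lower bound: χ ≥ ω).
The clique on [3, 4, 11] has size 3, forcing χ ≥ 3, and the coloring below uses 3 colors, so χ(G) = 3.
A valid 3-coloring: color 1: [8, 9, 11]; color 2: [2, 4]; color 3: [3].

χ(G) = 3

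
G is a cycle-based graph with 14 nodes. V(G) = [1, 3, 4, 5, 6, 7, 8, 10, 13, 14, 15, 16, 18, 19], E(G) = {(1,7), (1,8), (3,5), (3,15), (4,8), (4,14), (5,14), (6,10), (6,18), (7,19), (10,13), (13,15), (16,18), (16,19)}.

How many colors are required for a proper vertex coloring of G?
χ(G) = 2

Clique number ω(G) = 2 (lower bound: χ ≥ ω).
The graph is bipartite (no odd cycle), so 2 colors suffice: χ(G) = 2.
A valid 2-coloring: color 1: [3, 6, 7, 8, 13, 14, 16]; color 2: [1, 4, 5, 10, 15, 18, 19].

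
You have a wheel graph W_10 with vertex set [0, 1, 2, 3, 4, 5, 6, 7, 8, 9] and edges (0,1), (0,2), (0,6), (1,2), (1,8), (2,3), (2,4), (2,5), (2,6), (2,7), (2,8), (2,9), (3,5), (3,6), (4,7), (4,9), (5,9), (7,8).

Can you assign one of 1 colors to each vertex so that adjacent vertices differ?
The clique on vertices [0, 1, 2] has size 3 > 1, so it alone needs 3 colors.

No, G is not 1-colorable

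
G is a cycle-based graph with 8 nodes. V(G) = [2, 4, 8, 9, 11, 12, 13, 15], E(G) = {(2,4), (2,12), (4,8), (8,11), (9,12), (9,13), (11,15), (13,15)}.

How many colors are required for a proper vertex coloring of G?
χ(G) = 2

Clique number ω(G) = 2 (lower bound: χ ≥ ω).
The graph is bipartite (no odd cycle), so 2 colors suffice: χ(G) = 2.
A valid 2-coloring: color 1: [4, 11, 12, 13]; color 2: [2, 8, 9, 15].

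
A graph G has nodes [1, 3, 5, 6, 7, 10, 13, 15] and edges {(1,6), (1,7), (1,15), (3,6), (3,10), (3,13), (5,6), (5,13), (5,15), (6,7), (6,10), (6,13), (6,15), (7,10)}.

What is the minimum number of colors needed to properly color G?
χ(G) = 4

Clique number ω(G) = 3 (lower bound: χ ≥ ω).
Odd cycle [13, 3, 10, 7, 1, 15, 5] needs 3 colors (χ ≥ 3).
Vertex 6 is adjacent to every vertex of [1, 3, 5, 7, 10, 13, 15], which already need 3 colors among themselves, so 6 needs a new color (χ ≥ 4).
The coloring below uses 4 colors, so χ(G) = 4.
A valid 4-coloring: color 1: [6]; color 2: [10, 13, 15]; color 3: [3, 5, 7]; color 4: [1].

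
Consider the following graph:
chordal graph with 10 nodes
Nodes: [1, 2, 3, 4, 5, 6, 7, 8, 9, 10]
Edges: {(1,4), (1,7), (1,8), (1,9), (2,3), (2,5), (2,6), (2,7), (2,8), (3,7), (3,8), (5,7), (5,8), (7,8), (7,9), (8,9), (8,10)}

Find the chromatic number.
Clique number ω(G) = 4 (lower bound: χ ≥ ω).
The clique on [1, 7, 8, 9] has size 4, forcing χ ≥ 4, and the coloring below uses 4 colors, so χ(G) = 4.
A valid 4-coloring: color 1: [4, 6, 8]; color 2: [7, 10]; color 3: [1, 2]; color 4: [3, 5, 9].

χ(G) = 4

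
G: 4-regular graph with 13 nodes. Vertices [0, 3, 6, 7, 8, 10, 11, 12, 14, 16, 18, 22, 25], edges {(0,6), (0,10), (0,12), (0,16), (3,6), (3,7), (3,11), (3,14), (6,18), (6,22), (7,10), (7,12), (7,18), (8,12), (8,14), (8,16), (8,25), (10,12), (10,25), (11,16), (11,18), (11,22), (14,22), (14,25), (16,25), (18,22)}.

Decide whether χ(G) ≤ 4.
Yes, G is 4-colorable

A valid 4-coloring: color 1: [3, 8, 10, 18]; color 2: [0, 7, 22, 25]; color 3: [6, 12, 14, 16]; color 4: [11].
(χ(G) = 4 ≤ 4.)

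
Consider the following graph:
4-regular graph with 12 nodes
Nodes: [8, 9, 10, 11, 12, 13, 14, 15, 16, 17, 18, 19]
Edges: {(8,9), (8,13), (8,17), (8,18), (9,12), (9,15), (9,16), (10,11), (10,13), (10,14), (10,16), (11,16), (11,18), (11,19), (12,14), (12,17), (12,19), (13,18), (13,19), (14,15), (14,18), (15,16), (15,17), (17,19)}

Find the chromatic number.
Clique number ω(G) = 3 (lower bound: χ ≥ ω).
The clique on [8, 13, 18] has size 3, forcing χ ≥ 3, and the coloring below uses 3 colors, so χ(G) = 3.
A valid 3-coloring: color 1: [9, 11, 13, 14, 17]; color 2: [8, 12, 16]; color 3: [10, 15, 18, 19].

χ(G) = 3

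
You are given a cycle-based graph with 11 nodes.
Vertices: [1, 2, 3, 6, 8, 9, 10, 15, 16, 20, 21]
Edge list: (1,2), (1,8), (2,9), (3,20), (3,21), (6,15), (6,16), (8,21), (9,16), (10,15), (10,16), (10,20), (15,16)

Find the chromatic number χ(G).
χ(G) = 3

Clique number ω(G) = 3 (lower bound: χ ≥ ω).
The clique on [10, 15, 16] has size 3, forcing χ ≥ 3, and the coloring below uses 3 colors, so χ(G) = 3.
A valid 3-coloring: color 1: [1, 16, 20, 21]; color 2: [3, 8, 9, 15]; color 3: [2, 6, 10].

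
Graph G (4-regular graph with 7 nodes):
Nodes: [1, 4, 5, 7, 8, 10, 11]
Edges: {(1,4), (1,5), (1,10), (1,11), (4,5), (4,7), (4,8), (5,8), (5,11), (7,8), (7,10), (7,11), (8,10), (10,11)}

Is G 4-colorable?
A valid 4-coloring: color 1: [4, 10]; color 2: [5, 7]; color 3: [1, 8]; color 4: [11].
(χ(G) = 4 ≤ 4.)

Yes, G is 4-colorable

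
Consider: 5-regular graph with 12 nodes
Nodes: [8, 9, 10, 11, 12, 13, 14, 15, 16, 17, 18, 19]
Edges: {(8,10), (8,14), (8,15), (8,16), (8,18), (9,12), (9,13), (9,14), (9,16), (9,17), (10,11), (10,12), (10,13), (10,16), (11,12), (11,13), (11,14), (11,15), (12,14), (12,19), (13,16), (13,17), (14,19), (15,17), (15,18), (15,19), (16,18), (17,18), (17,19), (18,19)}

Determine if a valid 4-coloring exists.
Yes, G is 4-colorable

A valid 4-coloring: color 1: [12, 15, 16]; color 2: [8, 13, 19]; color 3: [9, 11, 18]; color 4: [10, 14, 17].
(χ(G) = 4 ≤ 4.)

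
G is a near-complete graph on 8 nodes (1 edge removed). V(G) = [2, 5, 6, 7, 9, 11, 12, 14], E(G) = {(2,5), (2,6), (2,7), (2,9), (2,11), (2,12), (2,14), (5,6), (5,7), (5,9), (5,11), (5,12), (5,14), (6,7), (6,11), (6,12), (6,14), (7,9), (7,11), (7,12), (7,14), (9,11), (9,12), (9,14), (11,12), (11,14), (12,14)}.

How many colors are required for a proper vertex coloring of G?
χ(G) = 7

Clique number ω(G) = 7 (lower bound: χ ≥ ω).
The clique on [2, 5, 7, 9, 11, 12, 14] has size 7, forcing χ ≥ 7, and the coloring below uses 7 colors, so χ(G) = 7.
A valid 7-coloring: color 1: [2]; color 2: [14]; color 3: [12]; color 4: [5]; color 5: [11]; color 6: [7]; color 7: [6, 9].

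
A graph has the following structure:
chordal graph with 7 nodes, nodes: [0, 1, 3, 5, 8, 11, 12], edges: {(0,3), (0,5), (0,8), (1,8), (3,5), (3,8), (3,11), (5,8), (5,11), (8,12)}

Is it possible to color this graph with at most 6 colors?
A valid 6-coloring: color 1: [8, 11]; color 2: [1, 3, 12]; color 3: [5]; color 4: [0].
(χ(G) = 4 ≤ 6.)

Yes, G is 6-colorable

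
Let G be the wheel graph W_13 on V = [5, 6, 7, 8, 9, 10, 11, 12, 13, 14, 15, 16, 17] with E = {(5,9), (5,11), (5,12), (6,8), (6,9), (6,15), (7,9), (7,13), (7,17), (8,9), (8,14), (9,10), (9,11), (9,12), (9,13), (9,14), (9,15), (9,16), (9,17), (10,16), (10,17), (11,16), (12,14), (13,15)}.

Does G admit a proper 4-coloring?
A valid 4-coloring: color 1: [9]; color 2: [5, 6, 13, 14, 16, 17]; color 3: [7, 8, 10, 11, 12, 15].
(χ(G) = 3 ≤ 4.)

Yes, G is 4-colorable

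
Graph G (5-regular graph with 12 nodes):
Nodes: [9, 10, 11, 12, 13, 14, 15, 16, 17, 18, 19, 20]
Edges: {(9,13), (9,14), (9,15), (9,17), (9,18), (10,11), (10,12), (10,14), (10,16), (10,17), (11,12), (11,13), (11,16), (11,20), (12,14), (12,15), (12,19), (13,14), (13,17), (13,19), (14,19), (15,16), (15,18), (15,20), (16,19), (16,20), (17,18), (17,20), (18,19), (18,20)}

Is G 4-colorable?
Yes, G is 4-colorable

A valid 4-coloring: color 1: [12, 13, 16, 18]; color 2: [9, 10, 19, 20]; color 3: [11, 14, 15, 17].
(χ(G) = 3 ≤ 4.)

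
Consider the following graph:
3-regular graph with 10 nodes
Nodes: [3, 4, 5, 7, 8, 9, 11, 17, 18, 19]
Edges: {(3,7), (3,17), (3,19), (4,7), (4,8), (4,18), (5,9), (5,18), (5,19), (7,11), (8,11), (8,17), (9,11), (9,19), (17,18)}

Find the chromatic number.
Clique number ω(G) = 3 (lower bound: χ ≥ ω).
The clique on [5, 9, 19] has size 3, forcing χ ≥ 3, and the coloring below uses 3 colors, so χ(G) = 3.
A valid 3-coloring: color 1: [4, 11, 17, 19]; color 2: [3, 8, 9, 18]; color 3: [5, 7].

χ(G) = 3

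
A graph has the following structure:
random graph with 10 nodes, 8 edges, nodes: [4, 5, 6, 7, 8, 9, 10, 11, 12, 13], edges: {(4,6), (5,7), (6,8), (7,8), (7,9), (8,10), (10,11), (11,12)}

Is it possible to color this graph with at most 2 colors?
A valid 2-coloring: color 1: [4, 5, 8, 9, 11, 13]; color 2: [6, 7, 10, 12].
(χ(G) = 2 ≤ 2.)

Yes, G is 2-colorable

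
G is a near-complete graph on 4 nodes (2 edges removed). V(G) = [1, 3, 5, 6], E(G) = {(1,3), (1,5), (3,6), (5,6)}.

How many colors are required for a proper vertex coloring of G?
Clique number ω(G) = 2 (lower bound: χ ≥ ω).
The graph is bipartite (no odd cycle), so 2 colors suffice: χ(G) = 2.
A valid 2-coloring: color 1: [1, 6]; color 2: [3, 5].

χ(G) = 2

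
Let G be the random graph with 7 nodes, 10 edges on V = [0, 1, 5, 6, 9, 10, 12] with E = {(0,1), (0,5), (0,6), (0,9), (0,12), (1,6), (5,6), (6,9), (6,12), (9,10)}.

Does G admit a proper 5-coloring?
Yes, G is 5-colorable

A valid 5-coloring: color 1: [6, 10]; color 2: [0]; color 3: [1, 5, 9, 12].
(χ(G) = 3 ≤ 5.)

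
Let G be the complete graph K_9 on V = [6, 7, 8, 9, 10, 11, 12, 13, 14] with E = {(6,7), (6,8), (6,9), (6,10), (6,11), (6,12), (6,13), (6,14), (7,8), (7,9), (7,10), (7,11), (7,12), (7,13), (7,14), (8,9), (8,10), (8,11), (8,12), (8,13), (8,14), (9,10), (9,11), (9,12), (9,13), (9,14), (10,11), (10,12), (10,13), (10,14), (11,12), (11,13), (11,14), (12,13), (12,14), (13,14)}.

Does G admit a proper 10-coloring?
A valid 10-coloring: color 1: [8]; color 2: [14]; color 3: [9]; color 4: [11]; color 5: [13]; color 6: [12]; color 7: [7]; color 8: [6]; color 9: [10].
(χ(G) = 9 ≤ 10.)

Yes, G is 10-colorable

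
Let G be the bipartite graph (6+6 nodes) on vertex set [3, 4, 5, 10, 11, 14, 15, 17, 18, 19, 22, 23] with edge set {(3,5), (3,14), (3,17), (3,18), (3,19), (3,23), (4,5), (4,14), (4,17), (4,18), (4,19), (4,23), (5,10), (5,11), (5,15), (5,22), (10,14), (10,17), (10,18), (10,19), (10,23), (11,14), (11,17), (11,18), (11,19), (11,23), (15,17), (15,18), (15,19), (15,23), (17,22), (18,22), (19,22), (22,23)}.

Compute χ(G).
χ(G) = 2

Clique number ω(G) = 2 (lower bound: χ ≥ ω).
The graph is bipartite (no odd cycle), so 2 colors suffice: χ(G) = 2.
A valid 2-coloring: color 1: [3, 4, 10, 11, 15, 22]; color 2: [5, 14, 17, 18, 19, 23].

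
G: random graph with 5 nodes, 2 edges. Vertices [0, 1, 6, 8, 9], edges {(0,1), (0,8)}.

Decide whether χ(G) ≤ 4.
Yes, G is 4-colorable

A valid 4-coloring: color 1: [0, 6, 9]; color 2: [1, 8].
(χ(G) = 2 ≤ 4.)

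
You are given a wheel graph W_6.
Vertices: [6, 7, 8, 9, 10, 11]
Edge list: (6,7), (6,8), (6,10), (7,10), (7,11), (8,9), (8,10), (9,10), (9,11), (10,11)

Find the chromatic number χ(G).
χ(G) = 4

Clique number ω(G) = 3 (lower bound: χ ≥ ω).
Odd cycle [9, 11, 7, 6, 8] needs 3 colors (χ ≥ 3).
Vertex 10 is adjacent to every vertex of [6, 7, 8, 9, 11], which already need 3 colors among themselves, so 10 needs a new color (χ ≥ 4).
The coloring below uses 4 colors, so χ(G) = 4.
A valid 4-coloring: color 1: [10]; color 2: [6, 9]; color 3: [8, 11]; color 4: [7].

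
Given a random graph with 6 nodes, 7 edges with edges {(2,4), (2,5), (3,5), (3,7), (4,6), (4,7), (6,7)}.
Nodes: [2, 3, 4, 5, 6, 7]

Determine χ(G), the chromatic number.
Clique number ω(G) = 3 (lower bound: χ ≥ ω).
The clique on [4, 6, 7] has size 3, forcing χ ≥ 3, and the coloring below uses 3 colors, so χ(G) = 3.
A valid 3-coloring: color 1: [5, 7]; color 2: [3, 4]; color 3: [2, 6].

χ(G) = 3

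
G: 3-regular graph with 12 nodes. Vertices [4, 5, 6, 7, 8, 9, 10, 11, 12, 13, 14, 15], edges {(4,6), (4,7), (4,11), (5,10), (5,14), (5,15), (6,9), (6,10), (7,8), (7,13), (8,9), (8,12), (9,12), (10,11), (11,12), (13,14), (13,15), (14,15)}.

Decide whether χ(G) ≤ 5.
A valid 5-coloring: color 1: [7, 10, 12, 14]; color 2: [5, 6, 8, 11, 13]; color 3: [4, 9, 15].
(χ(G) = 3 ≤ 5.)

Yes, G is 5-colorable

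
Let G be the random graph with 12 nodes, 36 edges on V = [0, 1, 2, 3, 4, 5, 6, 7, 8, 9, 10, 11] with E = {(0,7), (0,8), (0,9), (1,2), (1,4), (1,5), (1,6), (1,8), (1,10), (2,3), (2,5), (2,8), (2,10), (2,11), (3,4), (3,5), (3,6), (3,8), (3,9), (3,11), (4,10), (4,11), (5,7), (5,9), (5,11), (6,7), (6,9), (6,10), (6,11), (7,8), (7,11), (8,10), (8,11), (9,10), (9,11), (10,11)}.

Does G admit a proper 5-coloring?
Yes, G is 5-colorable

A valid 5-coloring: color 1: [0, 1, 11]; color 2: [4, 5, 6, 8]; color 3: [3, 7, 10]; color 4: [2, 9].
(χ(G) = 4 ≤ 5.)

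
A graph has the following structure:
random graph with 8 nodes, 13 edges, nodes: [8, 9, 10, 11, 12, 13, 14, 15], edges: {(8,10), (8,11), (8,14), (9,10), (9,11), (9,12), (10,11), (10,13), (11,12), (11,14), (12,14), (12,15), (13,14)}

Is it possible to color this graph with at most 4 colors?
A valid 4-coloring: color 1: [11, 13, 15]; color 2: [10, 12]; color 3: [9, 14]; color 4: [8].
(χ(G) = 4 ≤ 4.)

Yes, G is 4-colorable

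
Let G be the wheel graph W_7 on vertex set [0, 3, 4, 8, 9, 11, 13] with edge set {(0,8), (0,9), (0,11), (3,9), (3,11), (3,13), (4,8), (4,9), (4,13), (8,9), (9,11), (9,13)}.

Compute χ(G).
χ(G) = 3

Clique number ω(G) = 3 (lower bound: χ ≥ ω).
The clique on [0, 8, 9] has size 3, forcing χ ≥ 3, and the coloring below uses 3 colors, so χ(G) = 3.
A valid 3-coloring: color 1: [9]; color 2: [8, 11, 13]; color 3: [0, 3, 4].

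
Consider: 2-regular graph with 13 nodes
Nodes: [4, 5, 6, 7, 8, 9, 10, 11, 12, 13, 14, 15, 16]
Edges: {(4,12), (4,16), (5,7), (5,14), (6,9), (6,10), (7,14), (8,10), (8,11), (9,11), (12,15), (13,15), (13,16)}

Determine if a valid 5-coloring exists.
A valid 5-coloring: color 1: [4, 9, 10, 14, 15]; color 2: [5, 6, 11, 12, 13]; color 3: [7, 8, 16].
(χ(G) = 3 ≤ 5.)

Yes, G is 5-colorable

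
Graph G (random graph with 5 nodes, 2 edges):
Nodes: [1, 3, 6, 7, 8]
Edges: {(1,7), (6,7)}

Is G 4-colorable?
Yes, G is 4-colorable

A valid 4-coloring: color 1: [3, 7, 8]; color 2: [1, 6].
(χ(G) = 2 ≤ 4.)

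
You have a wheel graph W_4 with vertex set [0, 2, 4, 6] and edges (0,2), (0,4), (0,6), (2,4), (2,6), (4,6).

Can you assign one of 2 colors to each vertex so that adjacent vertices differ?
The clique on vertices [0, 2, 4, 6] has size 4 > 2, so it alone needs 4 colors.

No, G is not 2-colorable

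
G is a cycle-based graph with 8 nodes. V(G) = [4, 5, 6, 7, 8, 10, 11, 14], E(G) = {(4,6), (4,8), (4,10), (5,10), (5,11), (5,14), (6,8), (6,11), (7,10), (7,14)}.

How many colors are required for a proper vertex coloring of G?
χ(G) = 3

Clique number ω(G) = 3 (lower bound: χ ≥ ω).
The clique on [4, 6, 8] has size 3, forcing χ ≥ 3, and the coloring below uses 3 colors, so χ(G) = 3.
A valid 3-coloring: color 1: [4, 5, 7]; color 2: [6, 10, 14]; color 3: [8, 11].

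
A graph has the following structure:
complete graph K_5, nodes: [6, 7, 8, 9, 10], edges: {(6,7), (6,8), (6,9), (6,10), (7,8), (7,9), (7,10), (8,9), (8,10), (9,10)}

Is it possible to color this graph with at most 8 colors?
Yes, G is 8-colorable

A valid 8-coloring: color 1: [8]; color 2: [10]; color 3: [6]; color 4: [9]; color 5: [7].
(χ(G) = 5 ≤ 8.)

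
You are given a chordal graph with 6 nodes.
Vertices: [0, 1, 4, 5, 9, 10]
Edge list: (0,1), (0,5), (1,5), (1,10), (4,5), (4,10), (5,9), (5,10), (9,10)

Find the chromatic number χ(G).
Clique number ω(G) = 3 (lower bound: χ ≥ ω).
The clique on [0, 1, 5] has size 3, forcing χ ≥ 3, and the coloring below uses 3 colors, so χ(G) = 3.
A valid 3-coloring: color 1: [5]; color 2: [0, 10]; color 3: [1, 4, 9].

χ(G) = 3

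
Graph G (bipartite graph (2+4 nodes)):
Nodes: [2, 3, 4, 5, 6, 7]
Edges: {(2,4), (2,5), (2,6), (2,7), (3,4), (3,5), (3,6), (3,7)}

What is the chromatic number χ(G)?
χ(G) = 2

Clique number ω(G) = 2 (lower bound: χ ≥ ω).
The graph is bipartite (no odd cycle), so 2 colors suffice: χ(G) = 2.
A valid 2-coloring: color 1: [2, 3]; color 2: [4, 5, 6, 7].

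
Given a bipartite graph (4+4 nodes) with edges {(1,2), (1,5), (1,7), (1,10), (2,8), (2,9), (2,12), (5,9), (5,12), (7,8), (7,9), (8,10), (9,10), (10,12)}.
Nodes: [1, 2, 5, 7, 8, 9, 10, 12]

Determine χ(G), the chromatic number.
χ(G) = 2

Clique number ω(G) = 2 (lower bound: χ ≥ ω).
The graph is bipartite (no odd cycle), so 2 colors suffice: χ(G) = 2.
A valid 2-coloring: color 1: [2, 5, 7, 10]; color 2: [1, 8, 9, 12].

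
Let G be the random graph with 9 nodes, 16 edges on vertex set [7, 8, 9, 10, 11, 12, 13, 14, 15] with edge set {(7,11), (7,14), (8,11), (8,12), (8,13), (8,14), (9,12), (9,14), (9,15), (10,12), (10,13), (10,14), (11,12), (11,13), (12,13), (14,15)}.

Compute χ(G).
Clique number ω(G) = 4 (lower bound: χ ≥ ω).
The clique on [8, 11, 12, 13] has size 4, forcing χ ≥ 4, and the coloring below uses 4 colors, so χ(G) = 4.
A valid 4-coloring: color 1: [12, 14]; color 2: [7, 8, 10, 15]; color 3: [9, 11]; color 4: [13].

χ(G) = 4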